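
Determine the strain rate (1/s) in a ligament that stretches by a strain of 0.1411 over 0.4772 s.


strain_rate = delta_strain / delta_t
strain_rate = 0.1411 / 0.4772
strain_rate = 0.2957


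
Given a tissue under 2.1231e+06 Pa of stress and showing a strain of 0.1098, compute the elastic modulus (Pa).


E = stress / strain
E = 2.1231e+06 / 0.1098
E = 1.9336e+07


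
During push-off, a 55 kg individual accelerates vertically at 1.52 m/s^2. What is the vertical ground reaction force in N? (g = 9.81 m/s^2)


GRF = m * (g + a)
GRF = 55 * (9.81 + 1.52)
GRF = 55 * 11.3300
GRF = 623.1500


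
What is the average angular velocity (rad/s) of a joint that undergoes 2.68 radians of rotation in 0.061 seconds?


omega = delta_theta / delta_t
omega = 2.68 / 0.061
omega = 43.9344


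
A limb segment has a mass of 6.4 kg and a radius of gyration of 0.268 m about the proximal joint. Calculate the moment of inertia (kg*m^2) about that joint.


I = m * k^2
I = 6.4 * 0.268^2
k^2 = 0.0718
I = 0.4597


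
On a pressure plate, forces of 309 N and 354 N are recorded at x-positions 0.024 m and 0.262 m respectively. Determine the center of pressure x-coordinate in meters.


COP_x = (F1*x1 + F2*x2) / (F1 + F2)
COP_x = (309*0.024 + 354*0.262) / (309 + 354)
Numerator = 100.1640
Denominator = 663
COP_x = 0.1511


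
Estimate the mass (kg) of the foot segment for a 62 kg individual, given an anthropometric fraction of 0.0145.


m_segment = body_mass * fraction
m_segment = 62 * 0.0145
m_segment = 0.8990


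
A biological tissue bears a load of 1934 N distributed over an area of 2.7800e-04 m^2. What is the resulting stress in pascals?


stress = F / A
stress = 1934 / 2.7800e-04
stress = 6.9568e+06


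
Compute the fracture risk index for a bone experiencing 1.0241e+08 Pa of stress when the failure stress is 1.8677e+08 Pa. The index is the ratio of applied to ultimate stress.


FRI = applied / ultimate
FRI = 1.0241e+08 / 1.8677e+08
FRI = 0.5483


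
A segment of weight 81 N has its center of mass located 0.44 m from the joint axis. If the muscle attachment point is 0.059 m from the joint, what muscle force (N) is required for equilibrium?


F_muscle = W * d_load / d_muscle
F_muscle = 81 * 0.44 / 0.059
Numerator = 35.6400
F_muscle = 604.0678


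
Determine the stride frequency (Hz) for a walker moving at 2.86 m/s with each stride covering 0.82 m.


f = v / stride_length
f = 2.86 / 0.82
f = 3.4878


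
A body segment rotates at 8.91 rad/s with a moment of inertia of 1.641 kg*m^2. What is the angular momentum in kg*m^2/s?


L = I * omega
L = 1.641 * 8.91
L = 14.6213


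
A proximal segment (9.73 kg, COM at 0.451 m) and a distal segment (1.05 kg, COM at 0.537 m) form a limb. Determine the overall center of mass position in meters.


COM = (m1*x1 + m2*x2) / (m1 + m2)
COM = (9.73*0.451 + 1.05*0.537) / (9.73 + 1.05)
Numerator = 4.9521
Denominator = 10.7800
COM = 0.4594


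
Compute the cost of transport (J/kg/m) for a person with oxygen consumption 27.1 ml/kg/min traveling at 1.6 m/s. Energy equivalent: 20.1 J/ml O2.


Power per kg = VO2 * 20.1 / 60
Power per kg = 27.1 * 20.1 / 60 = 9.0785 W/kg
Cost = power_per_kg / speed
Cost = 9.0785 / 1.6
Cost = 5.6741


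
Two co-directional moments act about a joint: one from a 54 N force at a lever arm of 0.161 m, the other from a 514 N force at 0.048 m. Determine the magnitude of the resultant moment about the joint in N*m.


M = F1 * d1 + F2 * d2
M = 54 * 0.161 + 514 * 0.048
M = 8.6940 + 24.6720
M = 33.3660


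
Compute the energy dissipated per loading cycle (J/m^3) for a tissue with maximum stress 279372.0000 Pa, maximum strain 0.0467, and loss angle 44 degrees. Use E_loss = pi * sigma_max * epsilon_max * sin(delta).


E_loss = pi * sigma_max * epsilon_max * sin(delta)
delta = 44 deg = 0.7679 rad
sin(delta) = 0.6947
E_loss = pi * 279372.0000 * 0.0467 * 0.6947
E_loss = 28472.1920


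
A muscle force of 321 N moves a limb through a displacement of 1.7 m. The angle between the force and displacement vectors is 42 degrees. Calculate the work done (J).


W = F * d * cos(theta)
theta = 42 deg = 0.7330 rad
cos(theta) = 0.7431
W = 321 * 1.7 * 0.7431
W = 405.5341


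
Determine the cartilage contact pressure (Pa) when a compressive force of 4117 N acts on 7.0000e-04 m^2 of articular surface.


P = F / A
P = 4117 / 7.0000e-04
P = 5.8814e+06


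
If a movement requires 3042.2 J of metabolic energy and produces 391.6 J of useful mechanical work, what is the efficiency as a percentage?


eta = (W_mech / E_meta) * 100
eta = (391.6 / 3042.2) * 100
ratio = 0.1287
eta = 12.8723


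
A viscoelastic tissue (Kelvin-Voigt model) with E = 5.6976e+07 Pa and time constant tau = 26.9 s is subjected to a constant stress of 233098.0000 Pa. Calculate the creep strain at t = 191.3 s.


epsilon(t) = (sigma/E) * (1 - exp(-t/tau))
sigma/E = 233098.0000 / 5.6976e+07 = 0.0041
exp(-t/tau) = exp(-191.3 / 26.9) = 8.1565e-04
epsilon = 0.0041 * (1 - 8.1565e-04)
epsilon = 0.0041


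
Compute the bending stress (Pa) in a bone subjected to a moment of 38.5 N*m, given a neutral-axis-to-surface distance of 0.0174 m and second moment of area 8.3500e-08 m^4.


sigma = M * c / I
sigma = 38.5 * 0.0174 / 8.3500e-08
M * c = 0.6699
sigma = 8.0228e+06


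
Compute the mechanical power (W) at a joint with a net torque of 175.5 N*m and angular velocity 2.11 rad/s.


P = M * omega
P = 175.5 * 2.11
P = 370.3050


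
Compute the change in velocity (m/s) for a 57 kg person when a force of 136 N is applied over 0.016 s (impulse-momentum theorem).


J = F * dt = 136 * 0.016 = 2.1760 N*s
delta_v = J / m
delta_v = 2.1760 / 57
delta_v = 0.0382


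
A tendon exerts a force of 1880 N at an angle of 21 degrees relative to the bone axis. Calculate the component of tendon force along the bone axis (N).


F_eff = F_tendon * cos(theta)
theta = 21 deg = 0.3665 rad
cos(theta) = 0.9336
F_eff = 1880 * 0.9336
F_eff = 1755.1312


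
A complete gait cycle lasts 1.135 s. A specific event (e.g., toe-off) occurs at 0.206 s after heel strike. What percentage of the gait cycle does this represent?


pct = (event_time / cycle_time) * 100
pct = (0.206 / 1.135) * 100
ratio = 0.1815
pct = 18.1498


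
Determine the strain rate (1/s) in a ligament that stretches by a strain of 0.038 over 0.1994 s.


strain_rate = delta_strain / delta_t
strain_rate = 0.038 / 0.1994
strain_rate = 0.1906


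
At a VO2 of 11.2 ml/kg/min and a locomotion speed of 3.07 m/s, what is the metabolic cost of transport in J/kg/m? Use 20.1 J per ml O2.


Power per kg = VO2 * 20.1 / 60
Power per kg = 11.2 * 20.1 / 60 = 3.7520 W/kg
Cost = power_per_kg / speed
Cost = 3.7520 / 3.07
Cost = 1.2221


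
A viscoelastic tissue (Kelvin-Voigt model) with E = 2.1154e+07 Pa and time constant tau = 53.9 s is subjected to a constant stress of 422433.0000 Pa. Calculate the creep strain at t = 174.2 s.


epsilon(t) = (sigma/E) * (1 - exp(-t/tau))
sigma/E = 422433.0000 / 2.1154e+07 = 0.0200
exp(-t/tau) = exp(-174.2 / 53.9) = 0.0395
epsilon = 0.0200 * (1 - 0.0395)
epsilon = 0.0192


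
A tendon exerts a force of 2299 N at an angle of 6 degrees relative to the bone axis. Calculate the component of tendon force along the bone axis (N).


F_eff = F_tendon * cos(theta)
theta = 6 deg = 0.1047 rad
cos(theta) = 0.9945
F_eff = 2299 * 0.9945
F_eff = 2286.4058


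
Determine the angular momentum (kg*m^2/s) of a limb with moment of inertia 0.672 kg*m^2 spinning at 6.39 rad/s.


L = I * omega
L = 0.672 * 6.39
L = 4.2941


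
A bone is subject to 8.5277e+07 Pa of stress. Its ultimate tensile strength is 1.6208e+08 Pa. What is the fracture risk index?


FRI = applied / ultimate
FRI = 8.5277e+07 / 1.6208e+08
FRI = 0.5261


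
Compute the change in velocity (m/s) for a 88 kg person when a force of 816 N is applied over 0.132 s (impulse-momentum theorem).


J = F * dt = 816 * 0.132 = 107.7120 N*s
delta_v = J / m
delta_v = 107.7120 / 88
delta_v = 1.2240


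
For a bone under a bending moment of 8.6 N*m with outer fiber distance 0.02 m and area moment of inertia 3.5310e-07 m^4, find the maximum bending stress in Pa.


sigma = M * c / I
sigma = 8.6 * 0.02 / 3.5310e-07
M * c = 0.1720
sigma = 487114.1320


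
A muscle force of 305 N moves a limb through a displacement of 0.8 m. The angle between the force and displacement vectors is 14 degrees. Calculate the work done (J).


W = F * d * cos(theta)
theta = 14 deg = 0.2443 rad
cos(theta) = 0.9703
W = 305 * 0.8 * 0.9703
W = 236.7522


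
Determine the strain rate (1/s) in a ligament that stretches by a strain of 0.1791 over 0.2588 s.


strain_rate = delta_strain / delta_t
strain_rate = 0.1791 / 0.2588
strain_rate = 0.6920


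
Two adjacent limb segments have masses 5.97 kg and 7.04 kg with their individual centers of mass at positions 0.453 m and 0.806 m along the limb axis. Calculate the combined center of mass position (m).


COM = (m1*x1 + m2*x2) / (m1 + m2)
COM = (5.97*0.453 + 7.04*0.806) / (5.97 + 7.04)
Numerator = 8.3787
Denominator = 13.0100
COM = 0.6440


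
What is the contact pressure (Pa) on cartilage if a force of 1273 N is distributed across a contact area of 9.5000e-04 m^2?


P = F / A
P = 1273 / 9.5000e-04
P = 1.3400e+06


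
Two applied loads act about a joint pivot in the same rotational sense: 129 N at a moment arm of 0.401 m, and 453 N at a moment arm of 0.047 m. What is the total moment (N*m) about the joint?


M = F1 * d1 + F2 * d2
M = 129 * 0.401 + 453 * 0.047
M = 51.7290 + 21.2910
M = 73.0200


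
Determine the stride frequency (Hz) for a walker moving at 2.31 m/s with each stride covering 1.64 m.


f = v / stride_length
f = 2.31 / 1.64
f = 1.4085


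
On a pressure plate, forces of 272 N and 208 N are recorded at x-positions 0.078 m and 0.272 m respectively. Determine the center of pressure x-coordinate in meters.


COP_x = (F1*x1 + F2*x2) / (F1 + F2)
COP_x = (272*0.078 + 208*0.272) / (272 + 208)
Numerator = 77.7920
Denominator = 480
COP_x = 0.1621


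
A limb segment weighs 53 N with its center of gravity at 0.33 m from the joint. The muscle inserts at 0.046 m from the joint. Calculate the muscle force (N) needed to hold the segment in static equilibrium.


F_muscle = W * d_load / d_muscle
F_muscle = 53 * 0.33 / 0.046
Numerator = 17.4900
F_muscle = 380.2174


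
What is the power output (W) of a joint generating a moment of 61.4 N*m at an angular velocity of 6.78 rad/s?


P = M * omega
P = 61.4 * 6.78
P = 416.2920


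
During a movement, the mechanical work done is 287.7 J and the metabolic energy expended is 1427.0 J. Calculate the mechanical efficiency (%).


eta = (W_mech / E_meta) * 100
eta = (287.7 / 1427.0) * 100
ratio = 0.2016
eta = 20.1612


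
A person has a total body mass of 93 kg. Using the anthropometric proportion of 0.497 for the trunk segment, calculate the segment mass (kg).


m_segment = body_mass * fraction
m_segment = 93 * 0.497
m_segment = 46.2210


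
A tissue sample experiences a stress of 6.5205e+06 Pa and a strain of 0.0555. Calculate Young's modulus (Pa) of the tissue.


E = stress / strain
E = 6.5205e+06 / 0.0555
E = 1.1749e+08


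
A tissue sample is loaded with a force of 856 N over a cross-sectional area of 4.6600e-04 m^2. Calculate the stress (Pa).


stress = F / A
stress = 856 / 4.6600e-04
stress = 1.8369e+06


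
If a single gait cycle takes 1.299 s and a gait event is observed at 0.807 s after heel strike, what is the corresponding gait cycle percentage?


pct = (event_time / cycle_time) * 100
pct = (0.807 / 1.299) * 100
ratio = 0.6212
pct = 62.1247


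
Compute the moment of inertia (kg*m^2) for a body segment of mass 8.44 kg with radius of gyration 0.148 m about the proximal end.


I = m * k^2
I = 8.44 * 0.148^2
k^2 = 0.0219
I = 0.1849


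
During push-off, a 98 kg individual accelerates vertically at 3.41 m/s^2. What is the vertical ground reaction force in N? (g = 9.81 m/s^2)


GRF = m * (g + a)
GRF = 98 * (9.81 + 3.41)
GRF = 98 * 13.2200
GRF = 1295.5600


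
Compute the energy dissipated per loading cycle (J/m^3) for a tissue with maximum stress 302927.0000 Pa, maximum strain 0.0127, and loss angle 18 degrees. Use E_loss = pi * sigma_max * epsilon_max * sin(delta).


E_loss = pi * sigma_max * epsilon_max * sin(delta)
delta = 18 deg = 0.3142 rad
sin(delta) = 0.3090
E_loss = pi * 302927.0000 * 0.0127 * 0.3090
E_loss = 3734.8567


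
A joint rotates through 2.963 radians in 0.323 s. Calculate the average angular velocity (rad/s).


omega = delta_theta / delta_t
omega = 2.963 / 0.323
omega = 9.1734


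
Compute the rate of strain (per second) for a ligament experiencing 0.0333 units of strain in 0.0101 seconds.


strain_rate = delta_strain / delta_t
strain_rate = 0.0333 / 0.0101
strain_rate = 3.2970


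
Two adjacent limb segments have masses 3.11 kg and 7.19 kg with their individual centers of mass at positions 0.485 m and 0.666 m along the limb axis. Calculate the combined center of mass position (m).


COM = (m1*x1 + m2*x2) / (m1 + m2)
COM = (3.11*0.485 + 7.19*0.666) / (3.11 + 7.19)
Numerator = 6.2969
Denominator = 10.3000
COM = 0.6113


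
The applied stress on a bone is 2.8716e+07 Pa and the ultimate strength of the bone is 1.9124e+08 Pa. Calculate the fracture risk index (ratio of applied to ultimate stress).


FRI = applied / ultimate
FRI = 2.8716e+07 / 1.9124e+08
FRI = 0.1502


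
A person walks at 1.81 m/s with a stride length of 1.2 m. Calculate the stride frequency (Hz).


f = v / stride_length
f = 1.81 / 1.2
f = 1.5083


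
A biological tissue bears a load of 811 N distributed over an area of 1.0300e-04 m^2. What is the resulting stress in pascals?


stress = F / A
stress = 811 / 1.0300e-04
stress = 7.8738e+06


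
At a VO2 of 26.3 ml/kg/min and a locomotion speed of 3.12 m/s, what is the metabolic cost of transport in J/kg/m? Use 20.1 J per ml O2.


Power per kg = VO2 * 20.1 / 60
Power per kg = 26.3 * 20.1 / 60 = 8.8105 W/kg
Cost = power_per_kg / speed
Cost = 8.8105 / 3.12
Cost = 2.8239


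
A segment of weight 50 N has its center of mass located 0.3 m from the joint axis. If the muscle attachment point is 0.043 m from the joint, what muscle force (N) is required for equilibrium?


F_muscle = W * d_load / d_muscle
F_muscle = 50 * 0.3 / 0.043
Numerator = 15.0000
F_muscle = 348.8372


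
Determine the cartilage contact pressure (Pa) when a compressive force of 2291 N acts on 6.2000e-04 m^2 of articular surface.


P = F / A
P = 2291 / 6.2000e-04
P = 3.6952e+06


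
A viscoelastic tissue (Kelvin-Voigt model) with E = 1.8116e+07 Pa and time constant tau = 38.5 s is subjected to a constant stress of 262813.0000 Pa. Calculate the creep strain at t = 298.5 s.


epsilon(t) = (sigma/E) * (1 - exp(-t/tau))
sigma/E = 262813.0000 / 1.8116e+07 = 0.0145
exp(-t/tau) = exp(-298.5 / 38.5) = 4.2935e-04
epsilon = 0.0145 * (1 - 4.2935e-04)
epsilon = 0.0145


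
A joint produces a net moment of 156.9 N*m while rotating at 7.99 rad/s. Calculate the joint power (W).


P = M * omega
P = 156.9 * 7.99
P = 1253.6310


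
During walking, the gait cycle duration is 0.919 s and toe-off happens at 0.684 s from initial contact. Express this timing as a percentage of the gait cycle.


pct = (event_time / cycle_time) * 100
pct = (0.684 / 0.919) * 100
ratio = 0.7443
pct = 74.4287


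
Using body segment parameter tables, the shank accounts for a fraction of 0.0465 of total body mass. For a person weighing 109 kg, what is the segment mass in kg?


m_segment = body_mass * fraction
m_segment = 109 * 0.0465
m_segment = 5.0685


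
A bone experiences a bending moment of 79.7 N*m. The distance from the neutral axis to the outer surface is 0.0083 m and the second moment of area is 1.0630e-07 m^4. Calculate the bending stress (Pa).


sigma = M * c / I
sigma = 79.7 * 0.0083 / 1.0630e-07
M * c = 0.6615
sigma = 6.2230e+06


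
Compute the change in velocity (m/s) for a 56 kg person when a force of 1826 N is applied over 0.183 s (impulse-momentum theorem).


J = F * dt = 1826 * 0.183 = 334.1580 N*s
delta_v = J / m
delta_v = 334.1580 / 56
delta_v = 5.9671


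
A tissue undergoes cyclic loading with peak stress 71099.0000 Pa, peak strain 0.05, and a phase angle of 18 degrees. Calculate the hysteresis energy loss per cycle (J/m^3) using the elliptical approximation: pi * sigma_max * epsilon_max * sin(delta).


E_loss = pi * sigma_max * epsilon_max * sin(delta)
delta = 18 deg = 0.3142 rad
sin(delta) = 0.3090
E_loss = pi * 71099.0000 * 0.05 * 0.3090
E_loss = 3451.1651


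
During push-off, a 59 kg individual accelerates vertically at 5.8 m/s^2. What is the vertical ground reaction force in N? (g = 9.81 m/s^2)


GRF = m * (g + a)
GRF = 59 * (9.81 + 5.8)
GRF = 59 * 15.6100
GRF = 920.9900


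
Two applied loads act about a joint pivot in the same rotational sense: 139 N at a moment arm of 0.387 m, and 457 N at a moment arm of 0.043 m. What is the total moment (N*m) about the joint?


M = F1 * d1 + F2 * d2
M = 139 * 0.387 + 457 * 0.043
M = 53.7930 + 19.6510
M = 73.4440


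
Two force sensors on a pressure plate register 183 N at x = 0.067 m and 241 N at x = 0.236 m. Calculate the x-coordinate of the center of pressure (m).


COP_x = (F1*x1 + F2*x2) / (F1 + F2)
COP_x = (183*0.067 + 241*0.236) / (183 + 241)
Numerator = 69.1370
Denominator = 424
COP_x = 0.1631


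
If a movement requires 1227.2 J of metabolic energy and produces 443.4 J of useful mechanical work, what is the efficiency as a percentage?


eta = (W_mech / E_meta) * 100
eta = (443.4 / 1227.2) * 100
ratio = 0.3613
eta = 36.1310


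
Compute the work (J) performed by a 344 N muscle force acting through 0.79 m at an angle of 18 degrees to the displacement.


W = F * d * cos(theta)
theta = 18 deg = 0.3142 rad
cos(theta) = 0.9511
W = 344 * 0.79 * 0.9511
W = 258.4591


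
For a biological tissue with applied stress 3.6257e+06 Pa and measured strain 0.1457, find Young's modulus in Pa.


E = stress / strain
E = 3.6257e+06 / 0.1457
E = 2.4885e+07


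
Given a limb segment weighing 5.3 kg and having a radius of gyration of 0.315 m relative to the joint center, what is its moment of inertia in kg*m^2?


I = m * k^2
I = 5.3 * 0.315^2
k^2 = 0.0992
I = 0.5259


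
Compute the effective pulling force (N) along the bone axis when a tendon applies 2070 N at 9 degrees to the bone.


F_eff = F_tendon * cos(theta)
theta = 9 deg = 0.1571 rad
cos(theta) = 0.9877
F_eff = 2070 * 0.9877
F_eff = 2044.5149


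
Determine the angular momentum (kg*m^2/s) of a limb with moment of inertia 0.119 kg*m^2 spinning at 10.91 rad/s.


L = I * omega
L = 0.119 * 10.91
L = 1.2983


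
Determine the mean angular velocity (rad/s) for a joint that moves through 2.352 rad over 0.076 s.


omega = delta_theta / delta_t
omega = 2.352 / 0.076
omega = 30.9474


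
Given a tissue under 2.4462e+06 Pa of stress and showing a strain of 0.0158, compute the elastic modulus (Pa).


E = stress / strain
E = 2.4462e+06 / 0.0158
E = 1.5482e+08


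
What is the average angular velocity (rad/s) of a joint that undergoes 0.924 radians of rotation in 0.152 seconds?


omega = delta_theta / delta_t
omega = 0.924 / 0.152
omega = 6.0789


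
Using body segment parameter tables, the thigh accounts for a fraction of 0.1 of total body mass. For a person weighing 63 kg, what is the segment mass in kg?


m_segment = body_mass * fraction
m_segment = 63 * 0.1
m_segment = 6.3000


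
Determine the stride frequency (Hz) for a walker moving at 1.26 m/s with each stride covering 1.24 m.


f = v / stride_length
f = 1.26 / 1.24
f = 1.0161


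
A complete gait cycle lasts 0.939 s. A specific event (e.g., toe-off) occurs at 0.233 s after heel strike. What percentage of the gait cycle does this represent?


pct = (event_time / cycle_time) * 100
pct = (0.233 / 0.939) * 100
ratio = 0.2481
pct = 24.8136


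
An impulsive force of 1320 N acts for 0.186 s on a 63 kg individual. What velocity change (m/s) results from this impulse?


J = F * dt = 1320 * 0.186 = 245.5200 N*s
delta_v = J / m
delta_v = 245.5200 / 63
delta_v = 3.8971


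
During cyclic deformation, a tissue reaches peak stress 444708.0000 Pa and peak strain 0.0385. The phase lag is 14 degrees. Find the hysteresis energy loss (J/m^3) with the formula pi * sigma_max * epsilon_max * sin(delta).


E_loss = pi * sigma_max * epsilon_max * sin(delta)
delta = 14 deg = 0.2443 rad
sin(delta) = 0.2419
E_loss = pi * 444708.0000 * 0.0385 * 0.2419
E_loss = 13012.4994


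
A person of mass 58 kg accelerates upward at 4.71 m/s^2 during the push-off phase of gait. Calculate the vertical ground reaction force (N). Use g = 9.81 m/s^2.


GRF = m * (g + a)
GRF = 58 * (9.81 + 4.71)
GRF = 58 * 14.5200
GRF = 842.1600


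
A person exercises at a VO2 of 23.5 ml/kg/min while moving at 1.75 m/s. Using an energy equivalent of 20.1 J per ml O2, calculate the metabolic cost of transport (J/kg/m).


Power per kg = VO2 * 20.1 / 60
Power per kg = 23.5 * 20.1 / 60 = 7.8725 W/kg
Cost = power_per_kg / speed
Cost = 7.8725 / 1.75
Cost = 4.4986


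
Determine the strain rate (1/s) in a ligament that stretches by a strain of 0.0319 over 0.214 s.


strain_rate = delta_strain / delta_t
strain_rate = 0.0319 / 0.214
strain_rate = 0.1491


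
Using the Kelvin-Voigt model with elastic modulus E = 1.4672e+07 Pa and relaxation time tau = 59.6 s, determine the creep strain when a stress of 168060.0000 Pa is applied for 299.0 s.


epsilon(t) = (sigma/E) * (1 - exp(-t/tau))
sigma/E = 168060.0000 / 1.4672e+07 = 0.0115
exp(-t/tau) = exp(-299.0 / 59.6) = 0.0066
epsilon = 0.0115 * (1 - 0.0066)
epsilon = 0.0114


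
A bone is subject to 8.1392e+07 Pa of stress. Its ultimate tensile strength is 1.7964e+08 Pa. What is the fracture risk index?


FRI = applied / ultimate
FRI = 8.1392e+07 / 1.7964e+08
FRI = 0.4531


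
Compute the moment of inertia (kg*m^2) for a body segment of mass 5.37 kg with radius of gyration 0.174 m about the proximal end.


I = m * k^2
I = 5.37 * 0.174^2
k^2 = 0.0303
I = 0.1626


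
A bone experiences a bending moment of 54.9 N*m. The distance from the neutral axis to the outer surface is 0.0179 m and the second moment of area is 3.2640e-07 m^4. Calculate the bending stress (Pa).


sigma = M * c / I
sigma = 54.9 * 0.0179 / 3.2640e-07
M * c = 0.9827
sigma = 3.0108e+06


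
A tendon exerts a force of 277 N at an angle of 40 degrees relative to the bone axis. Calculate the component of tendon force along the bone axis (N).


F_eff = F_tendon * cos(theta)
theta = 40 deg = 0.6981 rad
cos(theta) = 0.7660
F_eff = 277 * 0.7660
F_eff = 212.1943


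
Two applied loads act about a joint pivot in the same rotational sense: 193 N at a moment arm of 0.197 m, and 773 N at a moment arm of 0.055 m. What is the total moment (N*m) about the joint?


M = F1 * d1 + F2 * d2
M = 193 * 0.197 + 773 * 0.055
M = 38.0210 + 42.5150
M = 80.5360


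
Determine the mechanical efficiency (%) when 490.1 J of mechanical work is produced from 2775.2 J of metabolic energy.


eta = (W_mech / E_meta) * 100
eta = (490.1 / 2775.2) * 100
ratio = 0.1766
eta = 17.6600


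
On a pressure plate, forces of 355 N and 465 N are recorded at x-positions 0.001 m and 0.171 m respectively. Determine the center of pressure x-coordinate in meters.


COP_x = (F1*x1 + F2*x2) / (F1 + F2)
COP_x = (355*0.001 + 465*0.171) / (355 + 465)
Numerator = 79.8700
Denominator = 820
COP_x = 0.0974


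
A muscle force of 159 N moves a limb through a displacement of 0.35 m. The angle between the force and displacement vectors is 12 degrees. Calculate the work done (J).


W = F * d * cos(theta)
theta = 12 deg = 0.2094 rad
cos(theta) = 0.9781
W = 159 * 0.35 * 0.9781
W = 54.4339


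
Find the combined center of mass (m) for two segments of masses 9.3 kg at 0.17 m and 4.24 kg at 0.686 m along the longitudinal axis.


COM = (m1*x1 + m2*x2) / (m1 + m2)
COM = (9.3*0.17 + 4.24*0.686) / (9.3 + 4.24)
Numerator = 4.4896
Denominator = 13.5400
COM = 0.3316


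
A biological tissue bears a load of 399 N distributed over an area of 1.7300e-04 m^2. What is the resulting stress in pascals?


stress = F / A
stress = 399 / 1.7300e-04
stress = 2.3064e+06


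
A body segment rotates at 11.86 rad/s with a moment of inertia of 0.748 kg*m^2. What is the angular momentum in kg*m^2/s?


L = I * omega
L = 0.748 * 11.86
L = 8.8713


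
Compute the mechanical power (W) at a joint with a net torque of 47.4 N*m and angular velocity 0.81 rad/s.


P = M * omega
P = 47.4 * 0.81
P = 38.3940


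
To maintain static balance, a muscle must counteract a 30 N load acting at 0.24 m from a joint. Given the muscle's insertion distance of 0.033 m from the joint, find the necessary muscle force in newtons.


F_muscle = W * d_load / d_muscle
F_muscle = 30 * 0.24 / 0.033
Numerator = 7.2000
F_muscle = 218.1818


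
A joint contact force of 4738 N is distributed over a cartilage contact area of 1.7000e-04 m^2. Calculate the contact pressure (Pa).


P = F / A
P = 4738 / 1.7000e-04
P = 2.7871e+07


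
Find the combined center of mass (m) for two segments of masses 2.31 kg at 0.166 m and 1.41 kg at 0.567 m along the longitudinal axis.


COM = (m1*x1 + m2*x2) / (m1 + m2)
COM = (2.31*0.166 + 1.41*0.567) / (2.31 + 1.41)
Numerator = 1.1829
Denominator = 3.7200
COM = 0.3180


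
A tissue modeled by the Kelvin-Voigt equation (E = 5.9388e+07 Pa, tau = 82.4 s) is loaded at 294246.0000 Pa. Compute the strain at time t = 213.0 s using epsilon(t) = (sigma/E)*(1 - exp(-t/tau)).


epsilon(t) = (sigma/E) * (1 - exp(-t/tau))
sigma/E = 294246.0000 / 5.9388e+07 = 0.0050
exp(-t/tau) = exp(-213.0 / 82.4) = 0.0754
epsilon = 0.0050 * (1 - 0.0754)
epsilon = 0.0046


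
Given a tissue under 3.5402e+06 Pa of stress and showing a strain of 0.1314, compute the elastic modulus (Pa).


E = stress / strain
E = 3.5402e+06 / 0.1314
E = 2.6942e+07


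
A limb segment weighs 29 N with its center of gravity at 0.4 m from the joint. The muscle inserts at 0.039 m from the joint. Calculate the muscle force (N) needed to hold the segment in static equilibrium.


F_muscle = W * d_load / d_muscle
F_muscle = 29 * 0.4 / 0.039
Numerator = 11.6000
F_muscle = 297.4359


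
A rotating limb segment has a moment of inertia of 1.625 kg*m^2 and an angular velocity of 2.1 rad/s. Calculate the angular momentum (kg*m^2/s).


L = I * omega
L = 1.625 * 2.1
L = 3.4125


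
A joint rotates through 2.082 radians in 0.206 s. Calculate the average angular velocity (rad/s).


omega = delta_theta / delta_t
omega = 2.082 / 0.206
omega = 10.1068


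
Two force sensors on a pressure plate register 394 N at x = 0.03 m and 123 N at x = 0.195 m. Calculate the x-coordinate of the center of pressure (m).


COP_x = (F1*x1 + F2*x2) / (F1 + F2)
COP_x = (394*0.03 + 123*0.195) / (394 + 123)
Numerator = 35.8050
Denominator = 517
COP_x = 0.0693


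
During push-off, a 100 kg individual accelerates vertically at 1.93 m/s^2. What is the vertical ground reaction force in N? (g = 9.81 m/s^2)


GRF = m * (g + a)
GRF = 100 * (9.81 + 1.93)
GRF = 100 * 11.7400
GRF = 1174.0000


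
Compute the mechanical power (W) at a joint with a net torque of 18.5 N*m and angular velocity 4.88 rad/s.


P = M * omega
P = 18.5 * 4.88
P = 90.2800


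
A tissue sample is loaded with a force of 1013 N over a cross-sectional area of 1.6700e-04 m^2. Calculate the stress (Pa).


stress = F / A
stress = 1013 / 1.6700e-04
stress = 6.0659e+06


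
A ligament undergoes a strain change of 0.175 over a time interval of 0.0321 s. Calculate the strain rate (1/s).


strain_rate = delta_strain / delta_t
strain_rate = 0.175 / 0.0321
strain_rate = 5.4517


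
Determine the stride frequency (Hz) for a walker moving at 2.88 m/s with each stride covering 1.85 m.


f = v / stride_length
f = 2.88 / 1.85
f = 1.5568


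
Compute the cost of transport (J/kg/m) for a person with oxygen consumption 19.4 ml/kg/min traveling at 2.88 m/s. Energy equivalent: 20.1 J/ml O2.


Power per kg = VO2 * 20.1 / 60
Power per kg = 19.4 * 20.1 / 60 = 6.4990 W/kg
Cost = power_per_kg / speed
Cost = 6.4990 / 2.88
Cost = 2.2566


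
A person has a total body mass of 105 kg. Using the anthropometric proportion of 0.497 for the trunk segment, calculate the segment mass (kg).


m_segment = body_mass * fraction
m_segment = 105 * 0.497
m_segment = 52.1850


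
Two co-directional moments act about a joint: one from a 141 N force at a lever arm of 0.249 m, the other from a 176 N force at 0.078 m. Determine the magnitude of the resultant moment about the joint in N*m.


M = F1 * d1 + F2 * d2
M = 141 * 0.249 + 176 * 0.078
M = 35.1090 + 13.7280
M = 48.8370


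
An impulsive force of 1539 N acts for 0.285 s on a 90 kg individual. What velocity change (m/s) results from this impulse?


J = F * dt = 1539 * 0.285 = 438.6150 N*s
delta_v = J / m
delta_v = 438.6150 / 90
delta_v = 4.8735


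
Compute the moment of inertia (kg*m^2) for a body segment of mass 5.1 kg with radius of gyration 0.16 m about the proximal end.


I = m * k^2
I = 5.1 * 0.16^2
k^2 = 0.0256
I = 0.1306


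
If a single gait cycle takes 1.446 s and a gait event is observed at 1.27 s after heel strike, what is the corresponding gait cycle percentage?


pct = (event_time / cycle_time) * 100
pct = (1.27 / 1.446) * 100
ratio = 0.8783
pct = 87.8285


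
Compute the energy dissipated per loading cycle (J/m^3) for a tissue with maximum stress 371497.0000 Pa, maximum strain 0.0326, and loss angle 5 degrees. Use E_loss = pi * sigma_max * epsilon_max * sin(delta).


E_loss = pi * sigma_max * epsilon_max * sin(delta)
delta = 5 deg = 0.0873 rad
sin(delta) = 0.0872
E_loss = pi * 371497.0000 * 0.0326 * 0.0872
E_loss = 3316.0326


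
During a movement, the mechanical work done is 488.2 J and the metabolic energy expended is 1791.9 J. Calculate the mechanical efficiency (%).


eta = (W_mech / E_meta) * 100
eta = (488.2 / 1791.9) * 100
ratio = 0.2724
eta = 27.2448


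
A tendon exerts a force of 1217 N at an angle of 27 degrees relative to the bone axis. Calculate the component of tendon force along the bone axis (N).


F_eff = F_tendon * cos(theta)
theta = 27 deg = 0.4712 rad
cos(theta) = 0.8910
F_eff = 1217 * 0.8910
F_eff = 1084.3549


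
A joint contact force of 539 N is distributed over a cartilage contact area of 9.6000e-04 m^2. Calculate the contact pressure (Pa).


P = F / A
P = 539 / 9.6000e-04
P = 561458.3333


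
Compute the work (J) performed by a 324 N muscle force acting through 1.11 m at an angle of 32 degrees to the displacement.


W = F * d * cos(theta)
theta = 32 deg = 0.5585 rad
cos(theta) = 0.8480
W = 324 * 1.11 * 0.8480
W = 304.9920


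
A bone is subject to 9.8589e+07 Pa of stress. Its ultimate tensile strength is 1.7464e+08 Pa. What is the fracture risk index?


FRI = applied / ultimate
FRI = 9.8589e+07 / 1.7464e+08
FRI = 0.5645


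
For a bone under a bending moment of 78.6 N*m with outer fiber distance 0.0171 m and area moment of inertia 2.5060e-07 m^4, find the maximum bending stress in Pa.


sigma = M * c / I
sigma = 78.6 * 0.0171 / 2.5060e-07
M * c = 1.3441
sigma = 5.3634e+06


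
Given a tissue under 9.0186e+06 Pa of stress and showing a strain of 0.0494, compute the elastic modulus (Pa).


E = stress / strain
E = 9.0186e+06 / 0.0494
E = 1.8256e+08


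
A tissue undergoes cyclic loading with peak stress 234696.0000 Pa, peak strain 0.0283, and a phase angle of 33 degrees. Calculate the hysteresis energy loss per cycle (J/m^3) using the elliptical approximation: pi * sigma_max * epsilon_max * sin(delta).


E_loss = pi * sigma_max * epsilon_max * sin(delta)
delta = 33 deg = 0.5760 rad
sin(delta) = 0.5446
E_loss = pi * 234696.0000 * 0.0283 * 0.5446
E_loss = 11364.5112


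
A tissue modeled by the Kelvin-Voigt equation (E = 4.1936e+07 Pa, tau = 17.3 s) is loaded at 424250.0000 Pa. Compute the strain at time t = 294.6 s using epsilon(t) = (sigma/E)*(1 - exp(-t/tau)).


epsilon(t) = (sigma/E) * (1 - exp(-t/tau))
sigma/E = 424250.0000 / 4.1936e+07 = 0.0101
exp(-t/tau) = exp(-294.6 / 17.3) = 4.0220e-08
epsilon = 0.0101 * (1 - 4.0220e-08)
epsilon = 0.0101


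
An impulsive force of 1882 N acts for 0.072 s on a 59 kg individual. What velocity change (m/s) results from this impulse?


J = F * dt = 1882 * 0.072 = 135.5040 N*s
delta_v = J / m
delta_v = 135.5040 / 59
delta_v = 2.2967


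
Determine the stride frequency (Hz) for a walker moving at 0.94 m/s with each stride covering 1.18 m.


f = v / stride_length
f = 0.94 / 1.18
f = 0.7966


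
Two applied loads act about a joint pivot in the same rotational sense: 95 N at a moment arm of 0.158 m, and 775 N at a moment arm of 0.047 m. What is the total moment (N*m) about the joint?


M = F1 * d1 + F2 * d2
M = 95 * 0.158 + 775 * 0.047
M = 15.0100 + 36.4250
M = 51.4350


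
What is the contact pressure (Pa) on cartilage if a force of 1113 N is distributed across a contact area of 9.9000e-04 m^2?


P = F / A
P = 1113 / 9.9000e-04
P = 1.1242e+06


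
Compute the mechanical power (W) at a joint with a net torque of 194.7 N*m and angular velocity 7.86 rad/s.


P = M * omega
P = 194.7 * 7.86
P = 1530.3420


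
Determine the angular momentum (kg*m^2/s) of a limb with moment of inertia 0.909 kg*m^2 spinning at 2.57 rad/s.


L = I * omega
L = 0.909 * 2.57
L = 2.3361


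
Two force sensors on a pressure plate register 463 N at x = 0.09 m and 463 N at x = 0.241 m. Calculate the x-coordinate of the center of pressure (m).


COP_x = (F1*x1 + F2*x2) / (F1 + F2)
COP_x = (463*0.09 + 463*0.241) / (463 + 463)
Numerator = 153.2530
Denominator = 926
COP_x = 0.1655


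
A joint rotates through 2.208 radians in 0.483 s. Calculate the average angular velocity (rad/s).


omega = delta_theta / delta_t
omega = 2.208 / 0.483
omega = 4.5714


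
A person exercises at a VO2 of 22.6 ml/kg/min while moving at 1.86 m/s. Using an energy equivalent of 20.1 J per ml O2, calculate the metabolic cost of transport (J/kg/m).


Power per kg = VO2 * 20.1 / 60
Power per kg = 22.6 * 20.1 / 60 = 7.5710 W/kg
Cost = power_per_kg / speed
Cost = 7.5710 / 1.86
Cost = 4.0704


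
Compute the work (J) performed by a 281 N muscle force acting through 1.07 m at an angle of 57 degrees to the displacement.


W = F * d * cos(theta)
theta = 57 deg = 0.9948 rad
cos(theta) = 0.5446
W = 281 * 1.07 * 0.5446
W = 163.7566


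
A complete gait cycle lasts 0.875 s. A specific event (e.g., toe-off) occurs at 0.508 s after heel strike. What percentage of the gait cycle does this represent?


pct = (event_time / cycle_time) * 100
pct = (0.508 / 0.875) * 100
ratio = 0.5806
pct = 58.0571


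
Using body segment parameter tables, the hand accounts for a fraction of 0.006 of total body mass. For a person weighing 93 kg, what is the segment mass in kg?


m_segment = body_mass * fraction
m_segment = 93 * 0.006
m_segment = 0.5580


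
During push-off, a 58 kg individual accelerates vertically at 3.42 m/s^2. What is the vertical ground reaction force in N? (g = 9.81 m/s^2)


GRF = m * (g + a)
GRF = 58 * (9.81 + 3.42)
GRF = 58 * 13.2300
GRF = 767.3400


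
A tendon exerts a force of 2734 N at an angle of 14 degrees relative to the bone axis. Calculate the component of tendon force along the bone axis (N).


F_eff = F_tendon * cos(theta)
theta = 14 deg = 0.2443 rad
cos(theta) = 0.9703
F_eff = 2734 * 0.9703
F_eff = 2652.7885


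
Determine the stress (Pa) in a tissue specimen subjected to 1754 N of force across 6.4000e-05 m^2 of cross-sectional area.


stress = F / A
stress = 1754 / 6.4000e-05
stress = 2.7406e+07


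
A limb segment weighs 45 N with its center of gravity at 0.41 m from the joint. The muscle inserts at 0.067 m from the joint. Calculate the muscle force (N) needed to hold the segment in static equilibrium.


F_muscle = W * d_load / d_muscle
F_muscle = 45 * 0.41 / 0.067
Numerator = 18.4500
F_muscle = 275.3731


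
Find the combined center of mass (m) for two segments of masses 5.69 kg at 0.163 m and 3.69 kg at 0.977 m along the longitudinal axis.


COM = (m1*x1 + m2*x2) / (m1 + m2)
COM = (5.69*0.163 + 3.69*0.977) / (5.69 + 3.69)
Numerator = 4.5326
Denominator = 9.3800
COM = 0.4832


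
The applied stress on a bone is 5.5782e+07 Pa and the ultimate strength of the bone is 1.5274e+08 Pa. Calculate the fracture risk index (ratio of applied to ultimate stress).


FRI = applied / ultimate
FRI = 5.5782e+07 / 1.5274e+08
FRI = 0.3652


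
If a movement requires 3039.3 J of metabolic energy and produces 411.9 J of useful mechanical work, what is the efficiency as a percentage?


eta = (W_mech / E_meta) * 100
eta = (411.9 / 3039.3) * 100
ratio = 0.1355
eta = 13.5525


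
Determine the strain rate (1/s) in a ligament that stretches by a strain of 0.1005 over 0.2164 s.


strain_rate = delta_strain / delta_t
strain_rate = 0.1005 / 0.2164
strain_rate = 0.4644


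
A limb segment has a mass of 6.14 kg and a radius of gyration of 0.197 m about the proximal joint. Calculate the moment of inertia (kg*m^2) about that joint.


I = m * k^2
I = 6.14 * 0.197^2
k^2 = 0.0388
I = 0.2383


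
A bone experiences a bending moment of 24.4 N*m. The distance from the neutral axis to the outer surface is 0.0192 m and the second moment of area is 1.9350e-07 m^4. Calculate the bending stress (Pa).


sigma = M * c / I
sigma = 24.4 * 0.0192 / 1.9350e-07
M * c = 0.4685
sigma = 2.4211e+06


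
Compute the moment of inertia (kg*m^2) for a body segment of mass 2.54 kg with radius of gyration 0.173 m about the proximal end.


I = m * k^2
I = 2.54 * 0.173^2
k^2 = 0.0299
I = 0.0760


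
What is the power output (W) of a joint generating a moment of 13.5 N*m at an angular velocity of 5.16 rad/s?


P = M * omega
P = 13.5 * 5.16
P = 69.6600


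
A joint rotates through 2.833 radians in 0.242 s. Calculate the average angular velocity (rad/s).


omega = delta_theta / delta_t
omega = 2.833 / 0.242
omega = 11.7066


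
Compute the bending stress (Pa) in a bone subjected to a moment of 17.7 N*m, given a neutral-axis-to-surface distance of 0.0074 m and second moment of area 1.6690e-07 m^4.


sigma = M * c / I
sigma = 17.7 * 0.0074 / 1.6690e-07
M * c = 0.1310
sigma = 784781.3062


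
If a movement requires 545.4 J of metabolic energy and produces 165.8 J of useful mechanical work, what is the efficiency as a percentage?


eta = (W_mech / E_meta) * 100
eta = (165.8 / 545.4) * 100
ratio = 0.3040
eta = 30.3997


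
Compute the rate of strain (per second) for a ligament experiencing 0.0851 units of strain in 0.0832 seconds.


strain_rate = delta_strain / delta_t
strain_rate = 0.0851 / 0.0832
strain_rate = 1.0228


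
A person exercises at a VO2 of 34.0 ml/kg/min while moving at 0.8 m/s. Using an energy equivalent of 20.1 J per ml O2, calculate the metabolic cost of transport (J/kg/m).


Power per kg = VO2 * 20.1 / 60
Power per kg = 34.0 * 20.1 / 60 = 11.3900 W/kg
Cost = power_per_kg / speed
Cost = 11.3900 / 0.8
Cost = 14.2375


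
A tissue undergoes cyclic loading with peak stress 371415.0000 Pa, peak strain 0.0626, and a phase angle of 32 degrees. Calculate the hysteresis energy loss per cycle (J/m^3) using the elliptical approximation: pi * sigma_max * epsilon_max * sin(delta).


E_loss = pi * sigma_max * epsilon_max * sin(delta)
delta = 32 deg = 0.5585 rad
sin(delta) = 0.5299
E_loss = pi * 371415.0000 * 0.0626 * 0.5299
E_loss = 38707.3423


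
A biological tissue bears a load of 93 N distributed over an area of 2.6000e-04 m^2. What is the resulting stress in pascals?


stress = F / A
stress = 93 / 2.6000e-04
stress = 357692.3077
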